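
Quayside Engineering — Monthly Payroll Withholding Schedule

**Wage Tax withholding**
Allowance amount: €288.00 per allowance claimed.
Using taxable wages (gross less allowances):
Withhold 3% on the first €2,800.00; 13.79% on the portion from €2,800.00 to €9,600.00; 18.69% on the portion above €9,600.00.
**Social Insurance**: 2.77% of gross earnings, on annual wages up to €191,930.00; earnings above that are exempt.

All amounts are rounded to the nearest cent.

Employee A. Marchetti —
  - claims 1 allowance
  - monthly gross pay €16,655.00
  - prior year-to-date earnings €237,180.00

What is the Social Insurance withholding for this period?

€0.00

Social Insurance: YTD €237,180.00 ≥ cap €191,930.00 → €0.00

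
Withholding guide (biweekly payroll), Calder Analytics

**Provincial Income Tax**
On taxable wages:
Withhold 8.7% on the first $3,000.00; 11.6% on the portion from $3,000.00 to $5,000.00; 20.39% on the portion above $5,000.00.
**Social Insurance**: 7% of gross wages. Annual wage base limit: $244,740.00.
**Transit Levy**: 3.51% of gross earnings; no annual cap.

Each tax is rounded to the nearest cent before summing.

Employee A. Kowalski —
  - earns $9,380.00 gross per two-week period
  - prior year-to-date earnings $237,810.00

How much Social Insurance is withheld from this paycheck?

$485.10

Social Insurance: cap $244,740.00 − YTD $237,810.00 = $6,930.00 subject; 7% × $6,930.00 = $485.10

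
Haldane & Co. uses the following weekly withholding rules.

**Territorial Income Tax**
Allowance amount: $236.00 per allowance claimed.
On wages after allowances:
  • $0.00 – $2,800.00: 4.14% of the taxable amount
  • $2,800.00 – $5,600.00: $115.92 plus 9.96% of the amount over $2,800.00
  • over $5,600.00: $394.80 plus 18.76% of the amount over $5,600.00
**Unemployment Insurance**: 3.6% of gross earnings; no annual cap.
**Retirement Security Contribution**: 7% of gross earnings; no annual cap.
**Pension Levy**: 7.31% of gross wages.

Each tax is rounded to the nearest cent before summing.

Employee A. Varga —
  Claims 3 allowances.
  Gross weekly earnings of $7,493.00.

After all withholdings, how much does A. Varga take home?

Territorial Income Tax: taxable = $7,493.00 − 3×$236.00 = $6,785.00
  $394.80 + 18.76% × ($6,785.00 − $5,600.00) = $394.80 + 18.76% × $1,185.00 = $617.11
Unemployment Insurance: 3.6% × $7,493.00 = $269.75
Retirement Security Contribution: 7% × $7,493.00 = $524.51
Pension Levy: 7.31% × $7,493.00 = $547.74
Total withheld: $617.11 + $269.75 + $524.51 + $547.74 = $1,959.11
Net pay: $7,493.00 − $1,959.11 = $5,533.89

$5,533.89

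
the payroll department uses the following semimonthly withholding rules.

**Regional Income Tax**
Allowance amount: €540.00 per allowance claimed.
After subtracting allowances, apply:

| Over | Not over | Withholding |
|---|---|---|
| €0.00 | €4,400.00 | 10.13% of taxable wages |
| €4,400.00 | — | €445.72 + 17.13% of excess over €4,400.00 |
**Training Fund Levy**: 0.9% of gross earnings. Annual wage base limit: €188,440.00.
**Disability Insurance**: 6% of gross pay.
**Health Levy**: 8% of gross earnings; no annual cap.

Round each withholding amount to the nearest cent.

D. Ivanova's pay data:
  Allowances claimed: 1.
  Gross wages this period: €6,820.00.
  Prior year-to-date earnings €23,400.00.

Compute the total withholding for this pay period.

Regional Income Tax: taxable = €6,820.00 − 1×€540.00 = €6,280.00
  €445.72 + 17.13% × (€6,280.00 − €4,400.00) = €445.72 + 17.13% × €1,880.00 = €767.76
Training Fund Levy: 0.9% × €6,820.00 = €61.38
Disability Insurance: 6% × €6,820.00 = €409.20
Health Levy: 8% × €6,820.00 = €545.60
Total: €767.76 + €61.38 + €409.20 + €545.60 = €1,783.94

€1,783.94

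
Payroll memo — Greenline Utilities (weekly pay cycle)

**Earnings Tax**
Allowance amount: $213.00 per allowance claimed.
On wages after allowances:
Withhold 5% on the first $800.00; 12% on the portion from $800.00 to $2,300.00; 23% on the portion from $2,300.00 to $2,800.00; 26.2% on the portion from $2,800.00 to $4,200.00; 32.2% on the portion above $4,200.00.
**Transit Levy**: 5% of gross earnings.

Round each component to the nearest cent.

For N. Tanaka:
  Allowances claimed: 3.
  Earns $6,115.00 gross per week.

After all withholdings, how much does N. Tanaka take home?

$4,696.58

Earnings Tax: taxable = $6,115.00 − 3×$213.00 = $5,476.00
  $701.80 + 32.2% × ($5,476.00 − $4,200.00) = $701.80 + 32.2% × $1,276.00 = $1,112.67
Transit Levy: 5% × $6,115.00 = $305.75
Total withheld: $1,112.67 + $305.75 = $1,418.42
Net pay: $6,115.00 − $1,418.42 = $4,696.58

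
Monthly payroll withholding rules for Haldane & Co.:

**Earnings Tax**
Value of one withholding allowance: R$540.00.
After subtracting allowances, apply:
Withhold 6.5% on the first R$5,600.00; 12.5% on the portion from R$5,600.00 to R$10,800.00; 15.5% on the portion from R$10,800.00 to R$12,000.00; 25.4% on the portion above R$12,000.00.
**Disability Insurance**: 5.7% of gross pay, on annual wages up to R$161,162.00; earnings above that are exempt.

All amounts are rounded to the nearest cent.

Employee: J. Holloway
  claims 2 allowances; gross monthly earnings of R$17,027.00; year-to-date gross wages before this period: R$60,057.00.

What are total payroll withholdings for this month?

R$3,173.08

Earnings Tax: taxable = R$17,027.00 − 2×R$540.00 = R$15,947.00
  R$1,200.00 + 25.4% × (R$15,947.00 − R$12,000.00) = R$1,200.00 + 25.4% × R$3,947.00 = R$2,202.54
Disability Insurance: 5.7% × R$17,027.00 = R$970.54
Total: R$2,202.54 + R$970.54 = R$3,173.08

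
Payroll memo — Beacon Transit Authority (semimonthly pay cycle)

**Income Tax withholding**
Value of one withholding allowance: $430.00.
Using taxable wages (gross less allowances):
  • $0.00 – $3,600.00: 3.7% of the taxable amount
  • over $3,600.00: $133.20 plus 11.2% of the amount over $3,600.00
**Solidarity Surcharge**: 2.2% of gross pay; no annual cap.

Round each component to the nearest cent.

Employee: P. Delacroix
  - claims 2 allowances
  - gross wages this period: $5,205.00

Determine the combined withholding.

Income Tax: taxable = $5,205.00 − 2×$430.00 = $4,345.00
  $133.20 + 11.2% × ($4,345.00 − $3,600.00) = $133.20 + 11.2% × $745.00 = $216.64
Solidarity Surcharge: 2.2% × $5,205.00 = $114.51
Total: $216.64 + $114.51 = $331.15

$331.15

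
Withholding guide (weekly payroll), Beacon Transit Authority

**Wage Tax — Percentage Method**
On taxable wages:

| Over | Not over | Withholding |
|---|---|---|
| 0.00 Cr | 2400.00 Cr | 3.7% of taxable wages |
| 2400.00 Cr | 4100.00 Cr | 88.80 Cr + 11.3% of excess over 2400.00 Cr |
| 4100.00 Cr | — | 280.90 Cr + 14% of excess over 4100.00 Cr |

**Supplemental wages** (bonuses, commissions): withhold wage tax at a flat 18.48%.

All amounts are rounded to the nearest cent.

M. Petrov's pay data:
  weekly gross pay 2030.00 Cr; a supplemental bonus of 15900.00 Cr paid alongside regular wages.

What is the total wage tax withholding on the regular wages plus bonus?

3013.43 Cr

Wage Tax: taxable = 2030.00 Cr
  3.7% × 2030.00 Cr = 75.11 Cr
Supplemental (18.48% flat on bonus): 18.48% × 15900.00 Cr = 2938.32 Cr
Total wage tax: 75.11 Cr + 2938.32 Cr = 3013.43 Cr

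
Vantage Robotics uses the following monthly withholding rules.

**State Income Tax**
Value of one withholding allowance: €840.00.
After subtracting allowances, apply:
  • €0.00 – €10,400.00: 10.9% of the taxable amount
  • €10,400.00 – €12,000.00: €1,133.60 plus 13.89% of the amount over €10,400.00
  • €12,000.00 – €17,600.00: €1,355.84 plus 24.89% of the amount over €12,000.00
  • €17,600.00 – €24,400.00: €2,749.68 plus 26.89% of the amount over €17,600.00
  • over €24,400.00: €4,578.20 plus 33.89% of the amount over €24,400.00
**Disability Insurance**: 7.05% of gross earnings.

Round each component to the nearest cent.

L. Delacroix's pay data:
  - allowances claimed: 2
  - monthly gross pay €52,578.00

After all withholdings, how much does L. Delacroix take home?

€35,312.88

State Income Tax: taxable = €52,578.00 − 2×€840.00 = €50,898.00
  €4,578.20 + 33.89% × (€50,898.00 − €24,400.00) = €4,578.20 + 33.89% × €26,498.00 = €13,558.37
Disability Insurance: 7.05% × €52,578.00 = €3,706.75
Total withheld: €13,558.37 + €3,706.75 = €17,265.12
Net pay: €52,578.00 − €17,265.12 = €35,312.88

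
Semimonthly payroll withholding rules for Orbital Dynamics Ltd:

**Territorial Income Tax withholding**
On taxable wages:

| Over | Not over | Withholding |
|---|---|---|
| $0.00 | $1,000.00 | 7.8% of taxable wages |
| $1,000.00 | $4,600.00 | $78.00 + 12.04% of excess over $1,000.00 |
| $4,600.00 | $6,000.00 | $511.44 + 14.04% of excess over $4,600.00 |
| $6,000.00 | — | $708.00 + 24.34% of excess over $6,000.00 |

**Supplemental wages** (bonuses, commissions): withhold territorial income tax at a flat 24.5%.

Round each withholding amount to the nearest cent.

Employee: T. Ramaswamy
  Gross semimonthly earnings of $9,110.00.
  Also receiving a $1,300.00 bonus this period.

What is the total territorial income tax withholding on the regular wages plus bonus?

Territorial Income Tax: taxable = $9,110.00
  $708.00 + 24.34% × ($9,110.00 − $6,000.00) = $708.00 + 24.34% × $3,110.00 = $1,464.97
Supplemental (24.5% flat on bonus): 24.5% × $1,300.00 = $318.50
Total territorial income tax: $1,464.97 + $318.50 = $1,783.47

$1,783.47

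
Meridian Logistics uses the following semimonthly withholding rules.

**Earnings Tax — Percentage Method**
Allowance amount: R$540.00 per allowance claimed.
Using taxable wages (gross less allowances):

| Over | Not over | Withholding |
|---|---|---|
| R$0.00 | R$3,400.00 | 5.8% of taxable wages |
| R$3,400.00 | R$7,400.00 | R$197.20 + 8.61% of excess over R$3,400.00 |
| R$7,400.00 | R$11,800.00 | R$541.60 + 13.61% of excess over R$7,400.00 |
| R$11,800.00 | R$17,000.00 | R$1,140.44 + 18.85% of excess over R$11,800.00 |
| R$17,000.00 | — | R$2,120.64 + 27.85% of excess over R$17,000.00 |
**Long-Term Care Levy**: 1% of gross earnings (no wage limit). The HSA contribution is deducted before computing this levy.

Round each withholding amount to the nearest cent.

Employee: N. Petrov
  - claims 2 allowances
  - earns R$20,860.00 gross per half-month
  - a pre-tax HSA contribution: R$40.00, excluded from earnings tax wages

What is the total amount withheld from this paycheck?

Earnings Tax: taxable = R$20,860.00 − R$40.00 − 2×R$540.00 = R$19,740.00
  R$2,120.64 + 27.85% × (R$19,740.00 − R$17,000.00) = R$2,120.64 + 27.85% × R$2,740.00 = R$2,883.73
Long-Term Care Levy: 1% × R$20,820.00 = R$208.20
Total: R$2,883.73 + R$208.20 = R$3,091.93

R$3,091.93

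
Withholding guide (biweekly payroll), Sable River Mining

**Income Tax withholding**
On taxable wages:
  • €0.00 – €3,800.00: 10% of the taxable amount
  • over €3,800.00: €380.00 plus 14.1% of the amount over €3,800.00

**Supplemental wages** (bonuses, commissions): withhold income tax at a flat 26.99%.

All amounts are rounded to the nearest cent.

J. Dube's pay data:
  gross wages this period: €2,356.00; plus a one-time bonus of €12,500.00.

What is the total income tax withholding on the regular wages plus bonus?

Income Tax: taxable = €2,356.00
  10% × €2,356.00 = €235.60
Supplemental (26.99% flat on bonus): 26.99% × €12,500.00 = €3,373.75
Total income tax: €235.60 + €3,373.75 = €3,609.35

€3,609.35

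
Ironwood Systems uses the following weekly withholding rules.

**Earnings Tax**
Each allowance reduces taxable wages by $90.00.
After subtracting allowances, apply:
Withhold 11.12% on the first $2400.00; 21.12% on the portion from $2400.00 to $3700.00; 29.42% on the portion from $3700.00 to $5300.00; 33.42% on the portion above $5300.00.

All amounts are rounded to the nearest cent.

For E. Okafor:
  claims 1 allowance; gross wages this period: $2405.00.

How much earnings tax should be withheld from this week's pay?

$257.43

Earnings Tax: taxable = $2405.00 − 1×$90.00 = $2315.00
  11.12% × $2315.00 = $257.43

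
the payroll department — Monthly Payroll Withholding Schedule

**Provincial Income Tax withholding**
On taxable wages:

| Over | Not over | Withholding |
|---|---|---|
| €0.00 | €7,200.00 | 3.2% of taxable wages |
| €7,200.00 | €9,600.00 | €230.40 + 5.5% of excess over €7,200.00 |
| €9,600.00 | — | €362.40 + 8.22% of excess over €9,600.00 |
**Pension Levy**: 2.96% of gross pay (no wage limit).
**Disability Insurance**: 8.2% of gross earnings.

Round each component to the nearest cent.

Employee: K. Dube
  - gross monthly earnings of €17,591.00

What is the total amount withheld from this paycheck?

€2,982.41

Provincial Income Tax: taxable = €17,591.00
  €362.40 + 8.22% × (€17,591.00 − €9,600.00) = €362.40 + 8.22% × €7,991.00 = €1,019.26
Pension Levy: 2.96% × €17,591.00 = €520.69
Disability Insurance: 8.2% × €17,591.00 = €1,442.46
Total: €1,019.26 + €520.69 + €1,442.46 = €2,982.41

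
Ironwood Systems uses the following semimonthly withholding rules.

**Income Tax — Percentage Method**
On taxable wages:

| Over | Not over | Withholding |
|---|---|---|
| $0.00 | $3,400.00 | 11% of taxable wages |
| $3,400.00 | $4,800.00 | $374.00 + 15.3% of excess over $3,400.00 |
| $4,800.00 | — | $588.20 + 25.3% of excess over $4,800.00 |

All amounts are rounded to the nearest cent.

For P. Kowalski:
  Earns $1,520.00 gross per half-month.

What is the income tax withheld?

Income Tax: taxable = $1,520.00
  11% × $1,520.00 = $167.20

$167.20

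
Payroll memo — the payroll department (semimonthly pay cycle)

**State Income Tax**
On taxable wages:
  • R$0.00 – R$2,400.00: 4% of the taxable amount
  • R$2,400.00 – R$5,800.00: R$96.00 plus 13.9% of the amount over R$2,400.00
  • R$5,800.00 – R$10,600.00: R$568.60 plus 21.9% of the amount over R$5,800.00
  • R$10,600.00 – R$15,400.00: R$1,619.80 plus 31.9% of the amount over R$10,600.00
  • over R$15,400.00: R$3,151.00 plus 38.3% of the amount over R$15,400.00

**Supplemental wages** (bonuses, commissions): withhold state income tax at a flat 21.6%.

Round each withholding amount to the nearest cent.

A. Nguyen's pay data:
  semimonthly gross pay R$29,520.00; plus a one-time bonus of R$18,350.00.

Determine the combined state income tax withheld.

State Income Tax: taxable = R$29,520.00
  R$3,151.00 + 38.3% × (R$29,520.00 − R$15,400.00) = R$3,151.00 + 38.3% × R$14,120.00 = R$8,558.96
Supplemental (21.6% flat on bonus): 21.6% × R$18,350.00 = R$3,963.60
Total state income tax: R$8,558.96 + R$3,963.60 = R$12,522.56

R$12,522.56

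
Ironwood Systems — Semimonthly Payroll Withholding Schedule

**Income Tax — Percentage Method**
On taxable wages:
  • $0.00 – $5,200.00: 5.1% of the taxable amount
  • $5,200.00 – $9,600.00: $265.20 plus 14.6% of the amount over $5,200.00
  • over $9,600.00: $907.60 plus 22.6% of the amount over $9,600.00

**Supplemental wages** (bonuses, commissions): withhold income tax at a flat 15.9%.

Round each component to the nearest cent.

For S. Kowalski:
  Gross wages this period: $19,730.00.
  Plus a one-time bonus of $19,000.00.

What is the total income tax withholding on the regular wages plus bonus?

$6,217.98

Income Tax: taxable = $19,730.00
  $907.60 + 22.6% × ($19,730.00 − $9,600.00) = $907.60 + 22.6% × $10,130.00 = $3,196.98
Supplemental (15.9% flat on bonus): 15.9% × $19,000.00 = $3,021.00
Total income tax: $3,196.98 + $3,021.00 = $6,217.98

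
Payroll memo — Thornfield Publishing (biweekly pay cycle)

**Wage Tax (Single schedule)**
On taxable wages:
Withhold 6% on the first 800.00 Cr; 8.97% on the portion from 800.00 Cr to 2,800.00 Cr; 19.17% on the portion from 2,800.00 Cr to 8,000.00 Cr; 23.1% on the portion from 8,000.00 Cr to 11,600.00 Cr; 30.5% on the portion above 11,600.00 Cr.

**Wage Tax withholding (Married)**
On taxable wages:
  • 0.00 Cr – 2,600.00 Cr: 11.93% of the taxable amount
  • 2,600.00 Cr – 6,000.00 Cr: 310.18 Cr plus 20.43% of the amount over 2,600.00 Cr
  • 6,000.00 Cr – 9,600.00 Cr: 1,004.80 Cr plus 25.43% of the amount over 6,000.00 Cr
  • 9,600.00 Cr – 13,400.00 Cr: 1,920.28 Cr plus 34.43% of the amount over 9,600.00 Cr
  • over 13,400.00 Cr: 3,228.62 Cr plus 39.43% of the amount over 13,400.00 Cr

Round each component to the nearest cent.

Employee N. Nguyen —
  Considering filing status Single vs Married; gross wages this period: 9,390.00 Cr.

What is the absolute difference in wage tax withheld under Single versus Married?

321.55 Cr

Wage Tax (Single): taxable = 9,390.00 Cr
  1,224.24 Cr + 23.1% × (9,390.00 Cr − 8,000.00 Cr) = 1,224.24 Cr + 23.1% × 1,390.00 Cr = 1,545.33 Cr
Wage Tax (Married): taxable = 9,390.00 Cr
  1,004.80 Cr + 25.43% × (9,390.00 Cr − 6,000.00 Cr) = 1,004.80 Cr + 25.43% × 3,390.00 Cr = 1,866.88 Cr
Difference: |1,545.33 Cr − 1,866.88 Cr| = 321.55 Cr (higher under Married)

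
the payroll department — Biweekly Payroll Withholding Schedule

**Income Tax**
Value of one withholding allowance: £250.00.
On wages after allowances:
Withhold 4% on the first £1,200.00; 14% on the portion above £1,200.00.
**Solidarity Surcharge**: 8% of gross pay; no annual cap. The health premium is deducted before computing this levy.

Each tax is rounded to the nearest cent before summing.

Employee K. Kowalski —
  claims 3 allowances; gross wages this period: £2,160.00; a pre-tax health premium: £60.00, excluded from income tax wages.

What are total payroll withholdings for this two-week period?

£237.00

Income Tax: taxable = £2,160.00 − £60.00 − 3×£250.00 = £1,350.00
  £48.00 + 14% × (£1,350.00 − £1,200.00) = £48.00 + 14% × £150.00 = £69.00
Solidarity Surcharge: 8% × £2,100.00 = £168.00
Total: £69.00 + £168.00 = £237.00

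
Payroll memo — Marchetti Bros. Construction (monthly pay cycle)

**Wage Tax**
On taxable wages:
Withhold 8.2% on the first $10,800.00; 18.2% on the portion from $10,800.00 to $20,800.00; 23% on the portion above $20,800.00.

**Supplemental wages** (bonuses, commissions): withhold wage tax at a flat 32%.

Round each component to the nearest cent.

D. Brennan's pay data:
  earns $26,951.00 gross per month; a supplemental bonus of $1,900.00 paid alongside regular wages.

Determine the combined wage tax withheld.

$4,728.33

Wage Tax: taxable = $26,951.00
  $2,705.60 + 23% × ($26,951.00 − $20,800.00) = $2,705.60 + 23% × $6,151.00 = $4,120.33
Supplemental (32% flat on bonus): 32% × $1,900.00 = $608.00
Total wage tax: $4,120.33 + $608.00 = $4,728.33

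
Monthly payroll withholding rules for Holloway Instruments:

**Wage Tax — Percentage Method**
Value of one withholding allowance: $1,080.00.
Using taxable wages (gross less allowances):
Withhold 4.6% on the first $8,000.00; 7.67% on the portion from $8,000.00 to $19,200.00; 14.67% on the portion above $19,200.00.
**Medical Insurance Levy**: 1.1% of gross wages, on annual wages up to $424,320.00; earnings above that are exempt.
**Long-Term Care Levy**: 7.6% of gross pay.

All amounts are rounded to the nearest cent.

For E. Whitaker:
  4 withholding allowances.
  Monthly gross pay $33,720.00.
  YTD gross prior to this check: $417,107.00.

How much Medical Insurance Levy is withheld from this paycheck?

$79.34

Medical Insurance Levy: cap $424,320.00 − YTD $417,107.00 = $7,213.00 subject; 1.1% × $7,213.00 = $79.34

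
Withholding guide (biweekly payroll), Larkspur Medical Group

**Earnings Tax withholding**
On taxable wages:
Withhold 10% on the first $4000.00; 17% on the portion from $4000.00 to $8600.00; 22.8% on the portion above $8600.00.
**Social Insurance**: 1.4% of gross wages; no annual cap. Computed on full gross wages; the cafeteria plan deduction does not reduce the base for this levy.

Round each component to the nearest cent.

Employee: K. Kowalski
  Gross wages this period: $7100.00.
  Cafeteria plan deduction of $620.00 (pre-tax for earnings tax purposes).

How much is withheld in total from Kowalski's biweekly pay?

$921.00

Earnings Tax: taxable = $7100.00 − $620.00 = $6480.00
  $400.00 + 17% × ($6480.00 − $4000.00) = $400.00 + 17% × $2480.00 = $821.60
Social Insurance: 1.4% × $7100.00 = $99.40
Total: $821.60 + $99.40 = $921.00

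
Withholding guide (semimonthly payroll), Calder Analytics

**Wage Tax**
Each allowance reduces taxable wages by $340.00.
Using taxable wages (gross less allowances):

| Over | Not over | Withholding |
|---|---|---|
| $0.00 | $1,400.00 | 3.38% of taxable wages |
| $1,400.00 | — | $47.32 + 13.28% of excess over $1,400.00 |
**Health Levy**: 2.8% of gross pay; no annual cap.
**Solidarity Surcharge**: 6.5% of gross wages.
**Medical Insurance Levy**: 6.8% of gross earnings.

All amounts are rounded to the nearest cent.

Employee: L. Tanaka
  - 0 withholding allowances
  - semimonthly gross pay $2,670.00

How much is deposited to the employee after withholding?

$2,024.15

Wage Tax: taxable = $2,670.00
  $47.32 + 13.28% × ($2,670.00 − $1,400.00) = $47.32 + 13.28% × $1,270.00 = $215.98
Health Levy: 2.8% × $2,670.00 = $74.76
Solidarity Surcharge: 6.5% × $2,670.00 = $173.55
Medical Insurance Levy: 6.8% × $2,670.00 = $181.56
Total withheld: $215.98 + $74.76 + $173.55 + $181.56 = $645.85
Net pay: $2,670.00 − $645.85 = $2,024.15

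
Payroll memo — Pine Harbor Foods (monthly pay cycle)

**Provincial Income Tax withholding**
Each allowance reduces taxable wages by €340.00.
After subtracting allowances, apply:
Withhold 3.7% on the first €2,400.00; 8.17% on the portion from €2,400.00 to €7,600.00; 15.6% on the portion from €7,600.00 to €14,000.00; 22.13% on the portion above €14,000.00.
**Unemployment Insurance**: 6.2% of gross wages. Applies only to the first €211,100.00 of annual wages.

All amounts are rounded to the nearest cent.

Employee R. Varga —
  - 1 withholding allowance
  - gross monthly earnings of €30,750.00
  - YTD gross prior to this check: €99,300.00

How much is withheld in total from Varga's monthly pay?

Provincial Income Tax: taxable = €30,750.00 − 1×€340.00 = €30,410.00
  €1,512.04 + 22.13% × (€30,410.00 − €14,000.00) = €1,512.04 + 22.13% × €16,410.00 = €5,143.57
Unemployment Insurance: 6.2% × €30,750.00 = €1,906.50
Total: €5,143.57 + €1,906.50 = €7,050.07

€7,050.07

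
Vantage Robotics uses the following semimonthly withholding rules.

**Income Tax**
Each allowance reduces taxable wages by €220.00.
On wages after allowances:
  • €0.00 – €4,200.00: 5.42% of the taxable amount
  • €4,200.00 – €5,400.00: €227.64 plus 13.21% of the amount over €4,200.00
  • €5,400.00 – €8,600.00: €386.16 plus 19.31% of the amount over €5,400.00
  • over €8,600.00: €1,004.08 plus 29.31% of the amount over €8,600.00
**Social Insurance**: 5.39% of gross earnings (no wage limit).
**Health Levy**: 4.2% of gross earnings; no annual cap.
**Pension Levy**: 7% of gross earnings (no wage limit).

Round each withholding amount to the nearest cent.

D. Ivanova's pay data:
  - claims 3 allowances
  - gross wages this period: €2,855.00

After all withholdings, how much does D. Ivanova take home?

Income Tax: taxable = €2,855.00 − 3×€220.00 = €2,195.00
  5.42% × €2,195.00 = €118.97
Social Insurance: 5.39% × €2,855.00 = €153.88
Health Levy: 4.2% × €2,855.00 = €119.91
Pension Levy: 7% × €2,855.00 = €199.85
Total withheld: €118.97 + €153.88 + €119.91 + €199.85 = €592.61
Net pay: €2,855.00 − €592.61 = €2,262.39

€2,262.39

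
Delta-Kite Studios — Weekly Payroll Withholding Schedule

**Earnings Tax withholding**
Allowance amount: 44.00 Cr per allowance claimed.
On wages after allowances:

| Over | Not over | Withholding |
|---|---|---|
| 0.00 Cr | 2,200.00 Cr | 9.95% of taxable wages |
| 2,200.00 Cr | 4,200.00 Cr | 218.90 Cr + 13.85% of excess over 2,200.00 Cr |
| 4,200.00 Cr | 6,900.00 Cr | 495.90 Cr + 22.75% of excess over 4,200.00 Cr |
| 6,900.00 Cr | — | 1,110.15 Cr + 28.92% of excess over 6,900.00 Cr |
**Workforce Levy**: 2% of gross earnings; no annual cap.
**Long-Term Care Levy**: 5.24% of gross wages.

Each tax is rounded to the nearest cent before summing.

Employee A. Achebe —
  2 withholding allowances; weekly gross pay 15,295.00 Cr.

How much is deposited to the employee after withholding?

10,675.11 Cr

Earnings Tax: taxable = 15,295.00 Cr − 2×44.00 Cr = 15,207.00 Cr
  1,110.15 Cr + 28.92% × (15,207.00 Cr − 6,900.00 Cr) = 1,110.15 Cr + 28.92% × 8,307.00 Cr = 3,512.53 Cr
Workforce Levy: 2% × 15,295.00 Cr = 305.90 Cr
Long-Term Care Levy: 5.24% × 15,295.00 Cr = 801.46 Cr
Total withheld: 3,512.53 Cr + 305.90 Cr + 801.46 Cr = 4,619.89 Cr
Net pay: 15,295.00 Cr − 4,619.89 Cr = 10,675.11 Cr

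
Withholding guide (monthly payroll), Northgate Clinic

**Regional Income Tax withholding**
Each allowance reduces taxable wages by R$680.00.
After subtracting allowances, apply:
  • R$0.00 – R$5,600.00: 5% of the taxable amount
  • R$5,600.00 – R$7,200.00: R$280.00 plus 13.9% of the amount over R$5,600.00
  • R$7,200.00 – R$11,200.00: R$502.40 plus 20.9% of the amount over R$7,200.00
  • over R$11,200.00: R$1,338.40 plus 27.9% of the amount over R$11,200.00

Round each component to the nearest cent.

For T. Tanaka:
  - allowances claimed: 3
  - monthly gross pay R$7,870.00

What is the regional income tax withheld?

R$311.97

Regional Income Tax: taxable = R$7,870.00 − 3×R$680.00 = R$5,830.00
  R$280.00 + 13.9% × (R$5,830.00 − R$5,600.00) = R$280.00 + 13.9% × R$230.00 = R$311.97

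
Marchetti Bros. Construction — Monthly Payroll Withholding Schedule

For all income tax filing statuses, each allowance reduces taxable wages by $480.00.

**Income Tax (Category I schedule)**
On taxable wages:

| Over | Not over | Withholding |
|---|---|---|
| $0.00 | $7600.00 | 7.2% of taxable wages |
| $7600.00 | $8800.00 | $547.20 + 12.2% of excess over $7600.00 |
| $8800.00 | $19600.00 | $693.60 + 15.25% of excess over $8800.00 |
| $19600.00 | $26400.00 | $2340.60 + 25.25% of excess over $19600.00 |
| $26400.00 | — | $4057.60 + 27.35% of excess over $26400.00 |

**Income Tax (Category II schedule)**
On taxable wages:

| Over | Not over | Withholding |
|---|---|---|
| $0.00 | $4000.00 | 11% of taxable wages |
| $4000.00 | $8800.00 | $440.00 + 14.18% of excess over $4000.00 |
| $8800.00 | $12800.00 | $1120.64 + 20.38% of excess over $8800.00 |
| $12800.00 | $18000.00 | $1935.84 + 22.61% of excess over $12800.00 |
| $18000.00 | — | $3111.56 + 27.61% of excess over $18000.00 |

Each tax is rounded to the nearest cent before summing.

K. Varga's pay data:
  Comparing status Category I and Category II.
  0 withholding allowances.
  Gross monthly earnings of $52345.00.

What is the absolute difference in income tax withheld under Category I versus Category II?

$1440.65

Income Tax (Category I): taxable = $52345.00
  $4057.60 + 27.35% × ($52345.00 − $26400.00) = $4057.60 + 27.35% × $25945.00 = $11153.56
Income Tax (Category II): taxable = $52345.00
  $3111.56 + 27.61% × ($52345.00 − $18000.00) = $3111.56 + 27.61% × $34345.00 = $12594.21
Difference: |$11153.56 − $12594.21| = $1440.65 (higher under Category II)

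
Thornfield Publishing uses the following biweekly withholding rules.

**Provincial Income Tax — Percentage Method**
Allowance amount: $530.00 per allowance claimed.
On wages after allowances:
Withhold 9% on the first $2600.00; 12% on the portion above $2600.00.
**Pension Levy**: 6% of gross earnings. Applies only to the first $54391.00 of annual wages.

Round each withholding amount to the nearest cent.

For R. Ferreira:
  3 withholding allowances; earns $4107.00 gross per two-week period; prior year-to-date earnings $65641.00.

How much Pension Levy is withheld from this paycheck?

$0.00

Pension Levy: YTD $65641.00 ≥ cap $54391.00 → $0.00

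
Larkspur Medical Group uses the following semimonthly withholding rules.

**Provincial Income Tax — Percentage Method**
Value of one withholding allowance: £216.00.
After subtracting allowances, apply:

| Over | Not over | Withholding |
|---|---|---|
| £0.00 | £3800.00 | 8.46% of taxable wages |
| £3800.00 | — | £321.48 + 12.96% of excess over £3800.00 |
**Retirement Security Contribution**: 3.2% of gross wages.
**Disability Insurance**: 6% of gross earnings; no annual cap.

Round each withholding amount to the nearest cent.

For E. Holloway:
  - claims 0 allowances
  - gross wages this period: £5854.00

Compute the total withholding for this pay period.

£1126.25

Provincial Income Tax: taxable = £5854.00
  £321.48 + 12.96% × (£5854.00 − £3800.00) = £321.48 + 12.96% × £2054.00 = £587.68
Retirement Security Contribution: 3.2% × £5854.00 = £187.33
Disability Insurance: 6% × £5854.00 = £351.24
Total: £587.68 + £187.33 + £351.24 = £1126.25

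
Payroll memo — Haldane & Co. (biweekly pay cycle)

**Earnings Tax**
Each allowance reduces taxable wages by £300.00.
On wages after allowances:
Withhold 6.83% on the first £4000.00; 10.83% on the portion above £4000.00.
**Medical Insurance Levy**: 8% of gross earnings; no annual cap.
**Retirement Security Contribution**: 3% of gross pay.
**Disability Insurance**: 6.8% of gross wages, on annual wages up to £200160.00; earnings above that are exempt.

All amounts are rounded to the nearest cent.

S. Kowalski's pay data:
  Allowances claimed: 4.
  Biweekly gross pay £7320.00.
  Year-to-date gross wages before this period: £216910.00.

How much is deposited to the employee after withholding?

Earnings Tax: taxable = £7320.00 − 4×£300.00 = £6120.00
  £273.20 + 10.83% × (£6120.00 − £4000.00) = £273.20 + 10.83% × £2120.00 = £502.80
Medical Insurance Levy: 8% × £7320.00 = £585.60
Retirement Security Contribution: 3% × £7320.00 = £219.60
Disability Insurance: YTD £216910.00 ≥ cap £200160.00 → £0.00
Total withheld: £502.80 + £585.60 + £219.60 + £0.00 = £1308.00
Net pay: £7320.00 − £1308.00 = £6012.00

£6012.00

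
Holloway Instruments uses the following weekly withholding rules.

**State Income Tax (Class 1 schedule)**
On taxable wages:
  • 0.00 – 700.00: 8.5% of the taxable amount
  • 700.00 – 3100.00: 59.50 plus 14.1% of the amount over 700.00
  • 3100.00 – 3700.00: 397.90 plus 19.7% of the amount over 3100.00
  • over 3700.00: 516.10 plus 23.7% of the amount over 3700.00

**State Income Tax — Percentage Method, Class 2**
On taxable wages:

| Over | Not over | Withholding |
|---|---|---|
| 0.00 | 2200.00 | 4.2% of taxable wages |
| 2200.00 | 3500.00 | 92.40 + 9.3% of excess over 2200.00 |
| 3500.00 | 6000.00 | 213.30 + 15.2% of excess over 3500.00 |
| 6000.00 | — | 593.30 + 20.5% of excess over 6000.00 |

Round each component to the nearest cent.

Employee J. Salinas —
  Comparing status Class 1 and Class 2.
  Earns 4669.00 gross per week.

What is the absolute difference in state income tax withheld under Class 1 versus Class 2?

354.76

State Income Tax (Class 1): taxable = 4669.00
  516.10 + 23.7% × (4669.00 − 3700.00) = 516.10 + 23.7% × 969.00 = 745.75
State Income Tax (Class 2): taxable = 4669.00
  213.30 + 15.2% × (4669.00 − 3500.00) = 213.30 + 15.2% × 1169.00 = 390.99
Difference: |745.75 − 390.99| = 354.76 (higher under Class 1)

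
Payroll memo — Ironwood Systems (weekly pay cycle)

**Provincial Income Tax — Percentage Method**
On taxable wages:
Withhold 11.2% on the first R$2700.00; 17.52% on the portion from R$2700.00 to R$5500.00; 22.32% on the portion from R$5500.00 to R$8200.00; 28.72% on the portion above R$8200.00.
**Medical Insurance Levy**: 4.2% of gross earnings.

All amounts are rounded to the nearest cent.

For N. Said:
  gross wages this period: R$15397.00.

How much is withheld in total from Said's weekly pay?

Provincial Income Tax: taxable = R$15397.00
  R$1395.60 + 28.72% × (R$15397.00 − R$8200.00) = R$1395.60 + 28.72% × R$7197.00 = R$3462.58
Medical Insurance Levy: 4.2% × R$15397.00 = R$646.67
Total: R$3462.58 + R$646.67 = R$4109.25

R$4109.25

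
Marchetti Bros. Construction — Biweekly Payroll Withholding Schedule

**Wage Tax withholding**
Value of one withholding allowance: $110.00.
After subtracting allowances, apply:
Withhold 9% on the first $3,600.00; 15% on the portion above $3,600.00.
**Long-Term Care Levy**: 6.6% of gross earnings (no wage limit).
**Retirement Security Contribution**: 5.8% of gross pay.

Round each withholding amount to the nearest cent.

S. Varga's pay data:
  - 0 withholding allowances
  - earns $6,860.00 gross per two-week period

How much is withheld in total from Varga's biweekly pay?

Wage Tax: taxable = $6,860.00
  $324.00 + 15% × ($6,860.00 − $3,600.00) = $324.00 + 15% × $3,260.00 = $813.00
Long-Term Care Levy: 6.6% × $6,860.00 = $452.76
Retirement Security Contribution: 5.8% × $6,860.00 = $397.88
Total: $813.00 + $452.76 + $397.88 = $1,663.64

$1,663.64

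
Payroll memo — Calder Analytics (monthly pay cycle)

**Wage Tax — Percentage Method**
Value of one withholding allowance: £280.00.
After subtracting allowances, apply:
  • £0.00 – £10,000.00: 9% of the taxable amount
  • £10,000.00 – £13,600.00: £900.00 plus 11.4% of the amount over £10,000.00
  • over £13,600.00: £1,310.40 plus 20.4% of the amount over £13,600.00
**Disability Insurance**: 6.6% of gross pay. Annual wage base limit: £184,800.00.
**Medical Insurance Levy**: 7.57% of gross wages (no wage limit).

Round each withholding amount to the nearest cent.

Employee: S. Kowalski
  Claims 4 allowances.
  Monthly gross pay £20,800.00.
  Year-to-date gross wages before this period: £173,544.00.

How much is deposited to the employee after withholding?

£15,931.82

Wage Tax: taxable = £20,800.00 − 4×£280.00 = £19,680.00
  £1,310.40 + 20.4% × (£19,680.00 − £13,600.00) = £1,310.40 + 20.4% × £6,080.00 = £2,550.72
Disability Insurance: cap £184,800.00 − YTD £173,544.00 = £11,256.00 subject; 6.6% × £11,256.00 = £742.90
Medical Insurance Levy: 7.57% × £20,800.00 = £1,574.56
Total withheld: £2,550.72 + £742.90 + £1,574.56 = £4,868.18
Net pay: £20,800.00 − £4,868.18 = £15,931.82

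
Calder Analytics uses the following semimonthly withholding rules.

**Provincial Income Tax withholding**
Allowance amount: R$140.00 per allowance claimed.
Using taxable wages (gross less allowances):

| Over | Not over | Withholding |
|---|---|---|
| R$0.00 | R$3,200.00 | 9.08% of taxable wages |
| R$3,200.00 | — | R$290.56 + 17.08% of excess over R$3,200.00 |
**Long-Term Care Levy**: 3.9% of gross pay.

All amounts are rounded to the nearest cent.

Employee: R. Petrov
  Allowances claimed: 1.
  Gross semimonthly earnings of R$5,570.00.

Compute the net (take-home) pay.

Provincial Income Tax: taxable = R$5,570.00 − 1×R$140.00 = R$5,430.00
  R$290.56 + 17.08% × (R$5,430.00 − R$3,200.00) = R$290.56 + 17.08% × R$2,230.00 = R$671.44
Long-Term Care Levy: 3.9% × R$5,570.00 = R$217.23
Total withheld: R$671.44 + R$217.23 = R$888.67
Net pay: R$5,570.00 − R$888.67 = R$4,681.33

R$4,681.33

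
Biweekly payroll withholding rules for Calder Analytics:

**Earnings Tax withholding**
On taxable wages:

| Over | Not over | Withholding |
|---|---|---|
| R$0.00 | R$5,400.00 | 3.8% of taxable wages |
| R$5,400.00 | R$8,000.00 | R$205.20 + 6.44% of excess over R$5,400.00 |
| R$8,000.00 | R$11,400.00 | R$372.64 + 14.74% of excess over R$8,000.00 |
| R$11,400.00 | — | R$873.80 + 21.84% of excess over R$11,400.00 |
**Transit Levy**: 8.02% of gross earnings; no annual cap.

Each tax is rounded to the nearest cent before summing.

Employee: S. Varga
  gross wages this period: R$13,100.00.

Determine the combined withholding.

R$2,295.70

Earnings Tax: taxable = R$13,100.00
  R$873.80 + 21.84% × (R$13,100.00 − R$11,400.00) = R$873.80 + 21.84% × R$1,700.00 = R$1,245.08
Transit Levy: 8.02% × R$13,100.00 = R$1,050.62
Total: R$1,245.08 + R$1,050.62 = R$2,295.70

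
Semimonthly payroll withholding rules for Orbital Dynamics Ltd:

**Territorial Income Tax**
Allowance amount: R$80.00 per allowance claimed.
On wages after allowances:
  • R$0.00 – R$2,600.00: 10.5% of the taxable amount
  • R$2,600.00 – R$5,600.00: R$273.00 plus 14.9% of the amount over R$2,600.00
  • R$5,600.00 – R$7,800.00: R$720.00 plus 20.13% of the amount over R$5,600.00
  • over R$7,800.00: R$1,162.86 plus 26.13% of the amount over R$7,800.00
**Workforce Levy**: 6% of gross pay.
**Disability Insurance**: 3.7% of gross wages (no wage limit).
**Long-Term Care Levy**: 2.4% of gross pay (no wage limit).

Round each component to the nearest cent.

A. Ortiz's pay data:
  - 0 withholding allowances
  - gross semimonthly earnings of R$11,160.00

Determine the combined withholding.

R$3,391.19

Territorial Income Tax: taxable = R$11,160.00
  R$1,162.86 + 26.13% × (R$11,160.00 − R$7,800.00) = R$1,162.86 + 26.13% × R$3,360.00 = R$2,040.83
Workforce Levy: 6% × R$11,160.00 = R$669.60
Disability Insurance: 3.7% × R$11,160.00 = R$412.92
Long-Term Care Levy: 2.4% × R$11,160.00 = R$267.84
Total: R$2,040.83 + R$669.60 + R$412.92 + R$267.84 = R$3,391.19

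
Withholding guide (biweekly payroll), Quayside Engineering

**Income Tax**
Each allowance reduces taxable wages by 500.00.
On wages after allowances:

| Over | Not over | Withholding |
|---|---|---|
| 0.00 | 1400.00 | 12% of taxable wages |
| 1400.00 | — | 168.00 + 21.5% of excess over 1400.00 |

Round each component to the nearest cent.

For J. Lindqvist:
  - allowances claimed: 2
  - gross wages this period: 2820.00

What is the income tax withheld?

Income Tax: taxable = 2820.00 − 2×500.00 = 1820.00
  168.00 + 21.5% × (1820.00 − 1400.00) = 168.00 + 21.5% × 420.00 = 258.30

258.30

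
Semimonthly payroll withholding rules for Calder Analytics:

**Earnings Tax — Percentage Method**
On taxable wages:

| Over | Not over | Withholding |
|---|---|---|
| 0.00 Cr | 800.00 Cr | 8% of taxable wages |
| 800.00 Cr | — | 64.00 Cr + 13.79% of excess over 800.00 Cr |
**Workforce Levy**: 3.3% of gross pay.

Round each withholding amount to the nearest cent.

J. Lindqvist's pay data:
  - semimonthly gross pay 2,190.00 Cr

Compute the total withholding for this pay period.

327.95 Cr

Earnings Tax: taxable = 2,190.00 Cr
  64.00 Cr + 13.79% × (2,190.00 Cr − 800.00 Cr) = 64.00 Cr + 13.79% × 1,390.00 Cr = 255.68 Cr
Workforce Levy: 3.3% × 2,190.00 Cr = 72.27 Cr
Total: 255.68 Cr + 72.27 Cr = 327.95 Cr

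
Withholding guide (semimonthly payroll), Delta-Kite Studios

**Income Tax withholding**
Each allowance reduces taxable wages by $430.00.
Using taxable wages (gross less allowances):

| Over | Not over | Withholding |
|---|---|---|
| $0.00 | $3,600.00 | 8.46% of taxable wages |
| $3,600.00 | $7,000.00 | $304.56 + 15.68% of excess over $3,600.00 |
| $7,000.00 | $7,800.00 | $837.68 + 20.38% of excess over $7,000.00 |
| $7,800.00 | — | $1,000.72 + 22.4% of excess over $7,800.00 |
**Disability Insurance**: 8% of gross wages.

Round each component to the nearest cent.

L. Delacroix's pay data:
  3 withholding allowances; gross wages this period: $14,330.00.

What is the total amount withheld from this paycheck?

Income Tax: taxable = $14,330.00 − 3×$430.00 = $13,040.00
  $1,000.72 + 22.4% × ($13,040.00 − $7,800.00) = $1,000.72 + 22.4% × $5,240.00 = $2,174.48
Disability Insurance: 8% × $14,330.00 = $1,146.40
Total: $2,174.48 + $1,146.40 = $3,320.88

$3,320.88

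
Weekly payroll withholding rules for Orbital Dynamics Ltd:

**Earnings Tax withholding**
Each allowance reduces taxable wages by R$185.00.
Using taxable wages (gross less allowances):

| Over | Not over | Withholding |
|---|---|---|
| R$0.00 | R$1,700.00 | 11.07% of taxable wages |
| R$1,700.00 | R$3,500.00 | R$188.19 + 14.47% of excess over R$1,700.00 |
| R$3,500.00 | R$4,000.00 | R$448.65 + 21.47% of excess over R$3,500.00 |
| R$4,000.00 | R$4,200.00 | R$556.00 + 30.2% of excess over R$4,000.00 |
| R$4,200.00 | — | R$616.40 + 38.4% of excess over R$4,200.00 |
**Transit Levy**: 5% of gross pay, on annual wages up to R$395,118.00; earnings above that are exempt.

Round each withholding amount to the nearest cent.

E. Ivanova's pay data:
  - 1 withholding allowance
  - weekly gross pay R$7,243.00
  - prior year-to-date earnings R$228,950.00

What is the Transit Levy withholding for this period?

R$362.15

Transit Levy: 5% × R$7,243.00 = R$362.15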